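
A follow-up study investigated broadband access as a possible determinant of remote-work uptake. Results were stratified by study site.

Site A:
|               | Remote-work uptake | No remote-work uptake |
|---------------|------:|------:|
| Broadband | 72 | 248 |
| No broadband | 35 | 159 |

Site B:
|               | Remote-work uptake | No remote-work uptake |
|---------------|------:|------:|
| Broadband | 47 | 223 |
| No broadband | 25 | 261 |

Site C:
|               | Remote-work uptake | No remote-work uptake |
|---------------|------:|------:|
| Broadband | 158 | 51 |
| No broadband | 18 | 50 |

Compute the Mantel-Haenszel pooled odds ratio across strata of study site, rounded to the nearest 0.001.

2.410

OR_MH = Σ(aᵢdᵢ/nᵢ) / Σ(bᵢcᵢ/nᵢ), where nᵢ is the stratum total.
Stratum 1 (Site A): n = 514; a·d/n = 72·159/514 = 22.2724; b·c/n = 248·35/514 = 16.8872
Stratum 2 (Site B): n = 556; a·d/n = 47·261/556 = 22.0629; b·c/n = 223·25/556 = 10.0270
Stratum 3 (Site C): n = 277; a·d/n = 158·50/277 = 28.5199; b·c/n = 51·18/277 = 3.3141
OR_MH = (22.2724 + 22.0629 + 28.5199) / (16.8872 + 10.0270 + 3.3141) = 72.8552 / 30.2282 = 2.41017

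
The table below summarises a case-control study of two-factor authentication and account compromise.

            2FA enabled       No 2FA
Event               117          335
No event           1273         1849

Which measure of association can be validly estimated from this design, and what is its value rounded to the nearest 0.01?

0.51

Reading the table with exposure as columns: a = 117 (2FA enabled, case), b = 1273 (2FA enabled, non-case), c = 335 (No 2FA, case), d = 1849.
This is a case-control study: participants were sampled on outcome status, so risks in the source population cannot be estimated directly — relative risk is not valid here. The odds ratio is the appropriate measure.
OR = (a·d)/(b·c) = (117 × 1849) / (1273 × 335) = 216333 / 426455 = 0.50728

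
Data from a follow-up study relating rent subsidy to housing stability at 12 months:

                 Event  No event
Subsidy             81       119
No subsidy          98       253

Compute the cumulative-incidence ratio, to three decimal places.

Cells: a = 81, b = 119, c = 98, d = 253.
Risk in exposed = 81/200 = 0.40500; risk in unexposed = 98/351 = 0.27920.
RR = 0.40500 / 0.27920 = 1.45056
The risk among the exposed is 1.45 times that among the unexposed.

1.451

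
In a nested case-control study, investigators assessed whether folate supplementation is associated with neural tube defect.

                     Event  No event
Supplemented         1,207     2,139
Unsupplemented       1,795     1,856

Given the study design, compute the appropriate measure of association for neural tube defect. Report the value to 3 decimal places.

0.583

Cells: a = 1207, b = 2139, c = 1795, d = 1856.
This is a nested case-control study: participants were sampled on outcome status, so risks in the source population cannot be estimated directly — relative risk is not valid here. The odds ratio is the appropriate measure.
OR = (a·d)/(b·c) = (1207 × 1856) / (2139 × 1795) = 2240192 / 3839505 = 0.58346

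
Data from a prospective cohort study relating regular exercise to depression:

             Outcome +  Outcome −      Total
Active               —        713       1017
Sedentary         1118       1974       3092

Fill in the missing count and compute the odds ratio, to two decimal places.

The missing cell is in the exposed row: 1017 − 713 = 304.
So a = 304, b = 713, c = 1118, d = 1974.
OR = (a·d)/(b·c) = (304 × 1974) / (713 × 1118) = 600096 / 797134 = 0.75282

0.75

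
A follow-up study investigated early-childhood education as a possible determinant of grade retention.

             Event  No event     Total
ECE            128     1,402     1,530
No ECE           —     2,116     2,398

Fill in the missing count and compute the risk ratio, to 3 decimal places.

The missing cell is in the unexposed row: 2398 − 2116 = 282.
So a = 128, b = 1402, c = 282, d = 2116.
RR = [a/(a+b)] / [c/(c+d)] = (128/1530) / (282/2398) = 0.08366/0.11760 = 0.71141

0.711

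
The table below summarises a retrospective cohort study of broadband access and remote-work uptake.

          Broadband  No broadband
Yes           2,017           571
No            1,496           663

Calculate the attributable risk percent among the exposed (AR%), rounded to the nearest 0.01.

19.41

Reading the table with exposure as columns: a = 2017 (Broadband, case), b = 1496 (Broadband, non-case), c = 571 (No broadband, case), d = 663.
Risk in exposed = 2017/3513 = 0.57415; risk in unexposed = 571/1234 = 0.46272.
RR = 0.57415/0.46272 = 1.24081
AR% = (RR − 1)/RR × 100 = (1.24081 − 1)/1.24081 × 100 = 19.4078%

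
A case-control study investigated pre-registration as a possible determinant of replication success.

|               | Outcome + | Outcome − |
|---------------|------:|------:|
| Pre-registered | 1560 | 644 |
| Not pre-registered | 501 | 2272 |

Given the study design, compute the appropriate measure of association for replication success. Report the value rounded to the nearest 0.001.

10.985

Cells: a = 1560, b = 644, c = 501, d = 2272.
This is a case-control study: participants were sampled on outcome status, so risks in the source population cannot be estimated directly — relative risk is not valid here. The odds ratio is the appropriate measure.
OR = (a·d)/(b·c) = (1560 × 2272) / (644 × 501) = 3544320 / 322644 = 10.98523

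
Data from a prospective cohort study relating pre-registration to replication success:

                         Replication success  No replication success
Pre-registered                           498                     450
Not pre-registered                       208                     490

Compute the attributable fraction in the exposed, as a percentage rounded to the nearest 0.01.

43.27

Cells: a = 498, b = 450, c = 208, d = 490.
Risk in exposed = 498/948 = 0.52532; risk in unexposed = 208/698 = 0.29799.
RR = 0.52532/0.29799 = 1.76284
AR% = (RR − 1)/RR × 100 = (1.76284 − 1)/1.76284 × 100 = 43.2734%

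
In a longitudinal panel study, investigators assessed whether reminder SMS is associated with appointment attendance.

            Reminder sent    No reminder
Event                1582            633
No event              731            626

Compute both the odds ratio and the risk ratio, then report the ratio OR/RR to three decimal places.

1.573

Reading the table with exposure as columns: a = 1582 (Reminder sent, case), b = 731 (Reminder sent, non-case), c = 633 (No reminder, case), d = 626.
OR = (1582·626)/(731·633) = 990332/462723 = 2.14023
Risk in exposed = 1582/2313 = 0.68396; risk in unexposed = 633/1259 = 0.50278; RR = 1.36036
OR/RR = 2.14023 / 1.36036 = 1.57328
The outcome is not rare, so the OR lies further from 1 than the RR.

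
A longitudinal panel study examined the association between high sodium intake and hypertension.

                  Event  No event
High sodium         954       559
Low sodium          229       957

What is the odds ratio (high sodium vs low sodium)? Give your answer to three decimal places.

7.132

Cells: a = 954, b = 559, c = 229, d = 957.
OR = (a·d)/(b·c) = (954 × 957) / (559 × 229) = 912978 / 128011 = 7.13203
The odds of hypertension are about 7.13 times as high in the high sodium group.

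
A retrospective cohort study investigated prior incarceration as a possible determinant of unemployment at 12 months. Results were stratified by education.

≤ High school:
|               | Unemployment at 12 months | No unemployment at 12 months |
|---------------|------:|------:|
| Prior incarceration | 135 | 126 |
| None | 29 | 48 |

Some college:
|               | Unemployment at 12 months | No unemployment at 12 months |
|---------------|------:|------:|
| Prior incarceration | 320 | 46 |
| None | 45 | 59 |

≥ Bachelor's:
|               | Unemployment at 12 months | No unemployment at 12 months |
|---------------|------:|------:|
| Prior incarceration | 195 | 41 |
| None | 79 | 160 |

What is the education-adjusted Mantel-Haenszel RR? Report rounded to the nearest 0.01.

RR_MH = Σ(aᵢ·n₀ᵢ/nᵢ) / Σ(cᵢ·n₁ᵢ/nᵢ), with n₁ᵢ = aᵢ+bᵢ (exposed), n₀ᵢ = cᵢ+dᵢ (unexposed), nᵢ = n₁ᵢ+n₀ᵢ.
Stratum 1 (≤ High school): n₁ = 261, n₀ = 77, n = 338; a·n₀/n = 135·77/338 = 30.7544; c·n₁/n = 29·261/338 = 22.3935
Stratum 2 (Some college): n₁ = 366, n₀ = 104, n = 470; a·n₀/n = 320·104/470 = 70.8085; c·n₁/n = 45·366/470 = 35.0426
Stratum 3 (≥ Bachelor's): n₁ = 236, n₀ = 239, n = 475; a·n₀/n = 195·239/475 = 98.1158; c·n₁/n = 79·236/475 = 39.2505
RR_MH = (30.7544 + 70.8085 + 98.1158) / (22.3935 + 35.0426 + 39.2505) = 199.6787 / 96.6866 = 2.06522

2.07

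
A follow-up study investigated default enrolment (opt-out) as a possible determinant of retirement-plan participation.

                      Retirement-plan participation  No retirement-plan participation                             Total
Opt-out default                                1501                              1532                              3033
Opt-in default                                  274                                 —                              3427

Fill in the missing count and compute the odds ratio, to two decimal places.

The missing cell is in the unexposed row: 3427 − 274 = 3153.
So a = 1501, b = 1532, c = 274, d = 3153.
OR = (a·d)/(b·c) = (1501 × 3153) / (1532 × 274) = 4732653 / 419768 = 11.27445

11.27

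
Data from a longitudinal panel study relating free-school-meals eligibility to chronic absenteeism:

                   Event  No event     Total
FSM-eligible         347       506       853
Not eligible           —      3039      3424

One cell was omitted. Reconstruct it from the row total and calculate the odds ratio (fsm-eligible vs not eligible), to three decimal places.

5.413

The missing cell is in the unexposed row: 3424 − 3039 = 385.
So a = 347, b = 506, c = 385, d = 3039.
OR = (a·d)/(b·c) = (347 × 3039) / (506 × 385) = 1054533 / 194810 = 5.41314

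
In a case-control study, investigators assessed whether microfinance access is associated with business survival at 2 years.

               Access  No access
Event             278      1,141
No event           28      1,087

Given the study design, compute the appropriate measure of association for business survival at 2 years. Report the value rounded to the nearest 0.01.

9.46

Reading the table with exposure as columns: a = 278 (Access, case), b = 28 (Access, non-case), c = 1141 (No access, case), d = 1087.
This is a case-control study: participants were sampled on outcome status, so risks in the source population cannot be estimated directly — relative risk is not valid here. The odds ratio is the appropriate measure.
OR = (a·d)/(b·c) = (278 × 1087) / (28 × 1141) = 302186 / 31948 = 9.45868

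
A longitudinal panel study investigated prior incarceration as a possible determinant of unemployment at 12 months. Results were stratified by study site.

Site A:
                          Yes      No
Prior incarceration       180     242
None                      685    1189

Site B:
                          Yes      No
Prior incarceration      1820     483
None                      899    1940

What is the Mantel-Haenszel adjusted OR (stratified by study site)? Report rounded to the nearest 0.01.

4.98

OR_MH = Σ(aᵢdᵢ/nᵢ) / Σ(bᵢcᵢ/nᵢ), where nᵢ is the stratum total.
Stratum 1 (Site A): n = 2296; a·d/n = 180·1189/2296 = 93.2143; b·c/n = 242·685/2296 = 72.1995
Stratum 2 (Site B): n = 5142; a·d/n = 1820·1940/5142 = 686.6589; b·c/n = 483·899/5142 = 84.4452
OR_MH = (93.2143 + 686.6589) / (72.1995 + 84.4452) = 779.8732 / 156.6446 = 4.97861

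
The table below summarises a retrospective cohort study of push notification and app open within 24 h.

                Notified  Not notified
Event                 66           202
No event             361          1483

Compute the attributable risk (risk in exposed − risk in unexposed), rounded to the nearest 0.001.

0.035

Reading the table with exposure as columns: a = 66 (Notified, case), b = 361 (Notified, non-case), c = 202 (Not notified, case), d = 1483.
Risk in exposed = 66/427 = 0.154567; risk in unexposed = 202/1685 = 0.119881.
Risk difference = 0.154567 − 0.119881 = 0.034685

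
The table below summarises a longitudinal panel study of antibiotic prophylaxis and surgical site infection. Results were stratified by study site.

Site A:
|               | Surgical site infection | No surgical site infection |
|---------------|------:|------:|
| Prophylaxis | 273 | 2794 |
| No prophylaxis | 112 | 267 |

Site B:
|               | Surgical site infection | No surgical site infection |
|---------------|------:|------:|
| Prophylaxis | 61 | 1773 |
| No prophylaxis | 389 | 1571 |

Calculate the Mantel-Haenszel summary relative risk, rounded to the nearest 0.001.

RR_MH = Σ(aᵢ·n₀ᵢ/nᵢ) / Σ(cᵢ·n₁ᵢ/nᵢ), with n₁ᵢ = aᵢ+bᵢ (exposed), n₀ᵢ = cᵢ+dᵢ (unexposed), nᵢ = n₁ᵢ+n₀ᵢ.
Stratum 1 (Site A): n₁ = 3067, n₀ = 379, n = 3446; a·n₀/n = 273·379/3446 = 30.0252; c·n₁/n = 112·3067/3446 = 99.6820
Stratum 2 (Site B): n₁ = 1834, n₀ = 1960, n = 3794; a·n₀/n = 61·1960/3794 = 31.5129; c·n₁/n = 389·1834/3794 = 188.0406
RR_MH = (30.0252 + 31.5129) / (99.6820 + 188.0406) = 61.5382 / 287.7225 = 0.21388

0.214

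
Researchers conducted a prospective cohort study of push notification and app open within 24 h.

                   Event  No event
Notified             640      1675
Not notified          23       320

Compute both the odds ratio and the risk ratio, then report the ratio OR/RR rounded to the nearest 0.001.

Cells: a = 640, b = 1675, c = 23, d = 320.
OR = (640·320)/(1675·23) = 204800/38525 = 5.31603
Risk in exposed = 640/2315 = 0.27646; risk in unexposed = 23/343 = 0.06706; RR = 4.12283
OR/RR = 5.31603 / 4.12283 = 1.28941
The outcome is not rare, so the OR lies further from 1 than the RR.

1.289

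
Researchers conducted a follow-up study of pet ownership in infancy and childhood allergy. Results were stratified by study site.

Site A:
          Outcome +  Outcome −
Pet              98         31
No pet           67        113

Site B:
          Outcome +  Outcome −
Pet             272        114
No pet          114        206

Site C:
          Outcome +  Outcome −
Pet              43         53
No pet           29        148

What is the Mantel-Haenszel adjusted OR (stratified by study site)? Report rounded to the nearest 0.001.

OR_MH = Σ(aᵢdᵢ/nᵢ) / Σ(bᵢcᵢ/nᵢ), where nᵢ is the stratum total.
Stratum 1 (Site A): n = 309; a·d/n = 98·113/309 = 35.8382; b·c/n = 31·67/309 = 6.7217
Stratum 2 (Site B): n = 706; a·d/n = 272·206/706 = 79.3654; b·c/n = 114·114/706 = 18.4079
Stratum 3 (Site C): n = 273; a·d/n = 43·148/273 = 23.3114; b·c/n = 53·29/273 = 5.6300
OR_MH = (35.8382 + 79.3654 + 23.3114) / (6.7217 + 18.4079 + 5.6300) = 138.5150 / 30.7597 = 4.50314

4.503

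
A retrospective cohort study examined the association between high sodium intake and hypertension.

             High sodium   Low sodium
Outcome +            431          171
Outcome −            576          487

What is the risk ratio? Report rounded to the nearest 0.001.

Reading the table with exposure as columns: a = 431 (High sodium, case), b = 576 (High sodium, non-case), c = 171 (Low sodium, case), d = 487.
Risk in exposed = 431/1007 = 0.42800; risk in unexposed = 171/658 = 0.25988.
RR = 0.42800 / 0.25988 = 1.64694
The risk among the exposed is 1.65 times that among the unexposed.

1.647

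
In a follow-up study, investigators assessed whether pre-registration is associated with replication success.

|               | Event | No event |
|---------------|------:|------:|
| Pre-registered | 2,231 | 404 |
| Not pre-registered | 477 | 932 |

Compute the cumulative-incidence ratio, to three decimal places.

2.501

Cells: a = 2231, b = 404, c = 477, d = 932.
Risk in exposed = 2231/2635 = 0.84668; risk in unexposed = 477/1409 = 0.33854.
RR = 0.84668 / 0.33854 = 2.50099
The risk among the exposed is 2.50 times that among the unexposed.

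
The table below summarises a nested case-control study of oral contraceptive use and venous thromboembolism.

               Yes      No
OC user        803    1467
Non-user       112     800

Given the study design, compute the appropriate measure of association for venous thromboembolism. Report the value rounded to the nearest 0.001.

3.910

Cells: a = 803, b = 1467, c = 112, d = 800.
This is a nested case-control study: participants were sampled on outcome status, so risks in the source population cannot be estimated directly — relative risk is not valid here. The odds ratio is the appropriate measure.
OR = (a·d)/(b·c) = (803 × 800) / (1467 × 112) = 642400 / 164304 = 3.90983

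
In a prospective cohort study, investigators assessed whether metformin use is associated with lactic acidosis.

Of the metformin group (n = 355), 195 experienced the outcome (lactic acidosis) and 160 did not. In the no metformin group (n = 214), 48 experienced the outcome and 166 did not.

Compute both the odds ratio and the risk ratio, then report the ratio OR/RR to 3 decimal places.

1.721

From the description: a = 195, b = 160, c = 48, d = 166.
OR = (195·166)/(160·48) = 32370/7680 = 4.21484
Risk in exposed = 195/355 = 0.54930; risk in unexposed = 48/214 = 0.22430; RR = 2.44894
OR/RR = 4.21484 / 2.44894 = 1.72109
The outcome is not rare, so the OR lies further from 1 than the RR.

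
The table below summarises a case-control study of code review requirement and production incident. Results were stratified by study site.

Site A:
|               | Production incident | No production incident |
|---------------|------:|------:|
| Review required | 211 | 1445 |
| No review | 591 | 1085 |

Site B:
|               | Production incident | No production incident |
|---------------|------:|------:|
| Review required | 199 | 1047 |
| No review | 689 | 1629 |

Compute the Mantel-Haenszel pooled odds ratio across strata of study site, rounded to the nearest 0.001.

0.348

OR_MH = Σ(aᵢdᵢ/nᵢ) / Σ(bᵢcᵢ/nᵢ), where nᵢ is the stratum total.
Stratum 1 (Site A): n = 3332; a·d/n = 211·1085/3332 = 68.7080; b·c/n = 1445·591/3332 = 256.3010
Stratum 2 (Site B): n = 3564; a·d/n = 199·1629/3564 = 90.9571; b·c/n = 1047·689/3564 = 202.4082
OR_MH = (68.7080 + 90.9571) / (256.3010 + 202.4082) = 159.6651 / 458.7093 = 0.34807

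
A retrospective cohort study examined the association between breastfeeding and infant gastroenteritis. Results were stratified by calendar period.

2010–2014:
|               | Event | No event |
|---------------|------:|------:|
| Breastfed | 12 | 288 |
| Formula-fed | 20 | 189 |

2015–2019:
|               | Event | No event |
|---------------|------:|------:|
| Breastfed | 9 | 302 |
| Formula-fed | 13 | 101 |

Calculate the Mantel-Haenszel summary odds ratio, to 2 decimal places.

OR_MH = Σ(aᵢdᵢ/nᵢ) / Σ(bᵢcᵢ/nᵢ), where nᵢ is the stratum total.
Stratum 1 (2010–2014): n = 509; a·d/n = 12·189/509 = 4.4558; b·c/n = 288·20/509 = 11.3163
Stratum 2 (2015–2019): n = 425; a·d/n = 9·101/425 = 2.1388; b·c/n = 302·13/425 = 9.2376
OR_MH = (4.4558 + 2.1388) / (11.3163 + 9.2376) = 6.5946 / 20.5540 = 0.32084

0.32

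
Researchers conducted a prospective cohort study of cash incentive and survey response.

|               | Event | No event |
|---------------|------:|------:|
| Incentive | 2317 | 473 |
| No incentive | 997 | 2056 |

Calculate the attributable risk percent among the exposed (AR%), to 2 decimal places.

60.68

Cells: a = 2317, b = 473, c = 997, d = 2056.
Risk in exposed = 2317/2790 = 0.83047; risk in unexposed = 997/3053 = 0.32656.
RR = 0.83047/0.32656 = 2.54304
AR% = (RR − 1)/RR × 100 = (2.54304 − 1)/2.54304 × 100 = 60.6770%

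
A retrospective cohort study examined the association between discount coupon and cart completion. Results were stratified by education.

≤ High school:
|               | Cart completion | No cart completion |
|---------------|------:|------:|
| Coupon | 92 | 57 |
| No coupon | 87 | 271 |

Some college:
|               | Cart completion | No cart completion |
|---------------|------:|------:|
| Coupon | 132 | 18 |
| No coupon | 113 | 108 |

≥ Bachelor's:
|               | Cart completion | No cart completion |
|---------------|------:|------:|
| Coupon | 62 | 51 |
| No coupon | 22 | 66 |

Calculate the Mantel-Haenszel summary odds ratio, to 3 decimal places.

OR_MH = Σ(aᵢdᵢ/nᵢ) / Σ(bᵢcᵢ/nᵢ), where nᵢ is the stratum total.
Stratum 1 (≤ High school): n = 507; a·d/n = 92·271/507 = 49.1755; b·c/n = 57·87/507 = 9.7811
Stratum 2 (Some college): n = 371; a·d/n = 132·108/371 = 38.4259; b·c/n = 18·113/371 = 5.4825
Stratum 3 (≥ Bachelor's): n = 201; a·d/n = 62·66/201 = 20.3582; b·c/n = 51·22/201 = 5.5821
OR_MH = (49.1755 + 38.4259 + 20.3582) / (9.7811 + 5.4825 + 5.5821) = 107.9596 / 20.8456 = 5.17900

5.179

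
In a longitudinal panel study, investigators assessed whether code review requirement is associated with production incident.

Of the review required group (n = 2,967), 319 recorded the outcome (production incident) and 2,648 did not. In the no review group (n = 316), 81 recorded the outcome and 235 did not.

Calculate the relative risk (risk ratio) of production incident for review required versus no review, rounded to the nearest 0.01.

0.42

From the description: a = 319, b = 2648, c = 81, d = 235.
Risk in exposed = 319/2967 = 0.10752; risk in unexposed = 81/316 = 0.25633.
RR = 0.10752 / 0.25633 = 0.41945
The risk is 58% lower among the exposed than among the unexposed.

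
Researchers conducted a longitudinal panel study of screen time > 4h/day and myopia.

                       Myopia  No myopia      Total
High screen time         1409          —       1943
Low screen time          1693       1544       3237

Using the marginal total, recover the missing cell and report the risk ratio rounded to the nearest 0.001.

1.387

The missing cell is in the exposed row: 1943 − 1409 = 534.
So a = 1409, b = 534, c = 1693, d = 1544.
RR = [a/(a+b)] / [c/(c+d)] = (1409/1943) / (1693/3237) = 0.72517/0.52302 = 1.38651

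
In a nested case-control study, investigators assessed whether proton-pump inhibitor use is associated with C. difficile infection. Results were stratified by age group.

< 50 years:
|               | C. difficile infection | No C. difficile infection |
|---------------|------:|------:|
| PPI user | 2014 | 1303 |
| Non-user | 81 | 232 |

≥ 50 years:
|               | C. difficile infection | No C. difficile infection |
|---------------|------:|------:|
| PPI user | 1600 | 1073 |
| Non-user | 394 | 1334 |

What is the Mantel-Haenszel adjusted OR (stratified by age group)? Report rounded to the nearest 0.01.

OR_MH = Σ(aᵢdᵢ/nᵢ) / Σ(bᵢcᵢ/nᵢ), where nᵢ is the stratum total.
Stratum 1 (< 50 years): n = 3630; a·d/n = 2014·232/3630 = 128.7185; b·c/n = 1303·81/3630 = 29.0752
Stratum 2 (≥ 50 years): n = 4401; a·d/n = 1600·1334/4401 = 484.9807; b·c/n = 1073·394/4401 = 96.0604
OR_MH = (128.7185 + 484.9807) / (29.0752 + 96.0604) = 613.6991 / 125.1356 = 4.90427

4.90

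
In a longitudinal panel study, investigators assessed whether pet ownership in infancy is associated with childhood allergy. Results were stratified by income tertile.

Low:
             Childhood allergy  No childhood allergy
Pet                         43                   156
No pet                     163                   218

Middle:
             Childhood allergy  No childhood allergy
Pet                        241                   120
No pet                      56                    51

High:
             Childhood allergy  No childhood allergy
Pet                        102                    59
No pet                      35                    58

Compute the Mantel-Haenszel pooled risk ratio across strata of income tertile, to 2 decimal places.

0.99

RR_MH = Σ(aᵢ·n₀ᵢ/nᵢ) / Σ(cᵢ·n₁ᵢ/nᵢ), with n₁ᵢ = aᵢ+bᵢ (exposed), n₀ᵢ = cᵢ+dᵢ (unexposed), nᵢ = n₁ᵢ+n₀ᵢ.
Stratum 1 (Low): n₁ = 199, n₀ = 381, n = 580; a·n₀/n = 43·381/580 = 28.2466; c·n₁/n = 163·199/580 = 55.9259
Stratum 2 (Middle): n₁ = 361, n₀ = 107, n = 468; a·n₀/n = 241·107/468 = 55.1004; c·n₁/n = 56·361/468 = 43.1966
Stratum 3 (High): n₁ = 161, n₀ = 93, n = 254; a·n₀/n = 102·93/254 = 37.3465; c·n₁/n = 35·161/254 = 22.1850
RR_MH = (28.2466 + 55.1004 + 37.3465) / (55.9259 + 43.1966 + 22.1850) = 120.6934 / 121.3075 = 0.99494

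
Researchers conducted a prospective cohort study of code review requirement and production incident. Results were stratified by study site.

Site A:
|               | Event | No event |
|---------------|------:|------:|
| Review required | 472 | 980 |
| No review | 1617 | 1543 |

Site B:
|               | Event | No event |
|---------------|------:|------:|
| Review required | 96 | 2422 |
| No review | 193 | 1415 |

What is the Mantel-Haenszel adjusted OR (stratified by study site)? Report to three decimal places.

0.418

OR_MH = Σ(aᵢdᵢ/nᵢ) / Σ(bᵢcᵢ/nᵢ), where nᵢ is the stratum total.
Stratum 1 (Site A): n = 4612; a·d/n = 472·1543/4612 = 157.9133; b·c/n = 980·1617/4612 = 343.5950
Stratum 2 (Site B): n = 4126; a·d/n = 96·1415/4126 = 32.9229; b·c/n = 2422·193/4126 = 113.2928
OR_MH = (157.9133 + 32.9229) / (343.5950 + 113.2928) = 190.8362 / 456.8877 = 0.41769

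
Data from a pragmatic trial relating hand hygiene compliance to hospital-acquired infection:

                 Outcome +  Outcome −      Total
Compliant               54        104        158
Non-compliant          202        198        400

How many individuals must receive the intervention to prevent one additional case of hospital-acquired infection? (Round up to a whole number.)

Risk in treated group = 54/158 = 0.34177; risk in control = 202/400 = 0.50500.
Absolute risk reduction = 0.50500 − 0.34177 = 0.16323
NNT = 1 / ARR = 1 / 0.16323 = 6.126 → round up → 7

7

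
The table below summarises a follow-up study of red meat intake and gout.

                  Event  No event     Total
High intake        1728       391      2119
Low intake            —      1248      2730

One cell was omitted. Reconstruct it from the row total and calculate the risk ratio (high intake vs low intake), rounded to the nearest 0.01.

The missing cell is in the unexposed row: 2730 − 1248 = 1482.
So a = 1728, b = 391, c = 1482, d = 1248.
RR = [a/(a+b)] / [c/(c+d)] = (1728/2119) / (1482/2730) = 0.81548/0.54286 = 1.50220

1.50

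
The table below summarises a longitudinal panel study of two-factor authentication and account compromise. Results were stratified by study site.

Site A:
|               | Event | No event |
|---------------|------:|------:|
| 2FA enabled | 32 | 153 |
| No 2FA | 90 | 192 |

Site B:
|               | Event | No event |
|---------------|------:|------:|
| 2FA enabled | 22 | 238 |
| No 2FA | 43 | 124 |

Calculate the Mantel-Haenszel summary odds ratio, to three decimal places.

0.366

OR_MH = Σ(aᵢdᵢ/nᵢ) / Σ(bᵢcᵢ/nᵢ), where nᵢ is the stratum total.
Stratum 1 (Site A): n = 467; a·d/n = 32·192/467 = 13.1563; b·c/n = 153·90/467 = 29.4861
Stratum 2 (Site B): n = 427; a·d/n = 22·124/427 = 6.3888; b·c/n = 238·43/427 = 23.9672
OR_MH = (13.1563 + 6.3888) / (29.4861 + 23.9672) = 19.5451 / 53.4533 = 0.36565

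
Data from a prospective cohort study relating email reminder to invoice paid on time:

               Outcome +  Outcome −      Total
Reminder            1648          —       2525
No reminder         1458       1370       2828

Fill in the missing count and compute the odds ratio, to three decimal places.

1.766

The missing cell is in the exposed row: 2525 − 1648 = 877.
So a = 1648, b = 877, c = 1458, d = 1370.
OR = (a·d)/(b·c) = (1648 × 1370) / (877 × 1458) = 2257760 / 1278666 = 1.76572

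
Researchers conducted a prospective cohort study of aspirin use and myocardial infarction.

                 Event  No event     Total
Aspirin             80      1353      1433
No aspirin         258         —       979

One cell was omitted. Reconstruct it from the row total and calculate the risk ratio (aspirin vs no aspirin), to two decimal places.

0.21

The missing cell is in the unexposed row: 979 − 258 = 721.
So a = 80, b = 1353, c = 258, d = 721.
RR = [a/(a+b)] / [c/(c+d)] = (80/1433) / (258/979) = 0.05583/0.26353 = 0.21184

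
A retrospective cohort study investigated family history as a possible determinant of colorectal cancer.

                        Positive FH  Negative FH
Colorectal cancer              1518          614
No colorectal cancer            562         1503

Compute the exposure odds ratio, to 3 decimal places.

Reading the table with exposure as columns: a = 1518 (Positive FH, case), b = 562 (Positive FH, non-case), c = 614 (Negative FH, case), d = 1503.
OR = (a·d)/(b·c) = (1518 × 1503) / (562 × 614) = 2281554 / 345068 = 6.61190
The odds of colorectal cancer are about 6.61 times as high in the positive fh group.

6.612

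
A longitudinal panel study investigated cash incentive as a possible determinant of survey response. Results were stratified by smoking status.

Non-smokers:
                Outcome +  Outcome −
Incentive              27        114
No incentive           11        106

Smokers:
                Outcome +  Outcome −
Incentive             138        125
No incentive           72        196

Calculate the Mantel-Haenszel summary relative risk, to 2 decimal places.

RR_MH = Σ(aᵢ·n₀ᵢ/nᵢ) / Σ(cᵢ·n₁ᵢ/nᵢ), with n₁ᵢ = aᵢ+bᵢ (exposed), n₀ᵢ = cᵢ+dᵢ (unexposed), nᵢ = n₁ᵢ+n₀ᵢ.
Stratum 1 (Non-smokers): n₁ = 141, n₀ = 117, n = 258; a·n₀/n = 27·117/258 = 12.2442; c·n₁/n = 11·141/258 = 6.0116
Stratum 2 (Smokers): n₁ = 263, n₀ = 268, n = 531; a·n₀/n = 138·268/531 = 69.6497; c·n₁/n = 72·263/531 = 35.6610
RR_MH = (12.2442 + 69.6497) / (6.0116 + 35.6610) = 81.8939 / 41.6726 = 1.96517

1.97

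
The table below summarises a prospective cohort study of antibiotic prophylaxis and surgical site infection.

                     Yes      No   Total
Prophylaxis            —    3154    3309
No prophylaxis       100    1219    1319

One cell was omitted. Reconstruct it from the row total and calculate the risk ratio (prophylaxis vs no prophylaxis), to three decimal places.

0.618

The missing cell is in the exposed row: 3309 − 3154 = 155.
So a = 155, b = 3154, c = 100, d = 1219.
RR = [a/(a+b)] / [c/(c+d)] = (155/3309) / (100/1319) = 0.04684/0.07582 = 0.61785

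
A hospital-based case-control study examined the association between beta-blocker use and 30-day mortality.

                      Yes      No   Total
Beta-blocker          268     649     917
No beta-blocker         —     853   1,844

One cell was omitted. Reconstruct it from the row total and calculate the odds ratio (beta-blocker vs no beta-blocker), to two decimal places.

0.36

The missing cell is in the unexposed row: 1844 − 853 = 991.
So a = 268, b = 649, c = 991, d = 853.
OR = (a·d)/(b·c) = (268 × 853) / (649 × 991) = 228604 / 643159 = 0.35544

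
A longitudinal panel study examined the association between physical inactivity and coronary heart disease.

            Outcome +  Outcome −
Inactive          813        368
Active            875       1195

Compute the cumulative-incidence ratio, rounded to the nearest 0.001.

Cells: a = 813, b = 368, c = 875, d = 1195.
Risk in exposed = 813/1181 = 0.68840; risk in unexposed = 875/2070 = 0.42271.
RR = 0.68840 / 0.42271 = 1.62856
The risk among the exposed is 1.63 times that among the unexposed.

1.629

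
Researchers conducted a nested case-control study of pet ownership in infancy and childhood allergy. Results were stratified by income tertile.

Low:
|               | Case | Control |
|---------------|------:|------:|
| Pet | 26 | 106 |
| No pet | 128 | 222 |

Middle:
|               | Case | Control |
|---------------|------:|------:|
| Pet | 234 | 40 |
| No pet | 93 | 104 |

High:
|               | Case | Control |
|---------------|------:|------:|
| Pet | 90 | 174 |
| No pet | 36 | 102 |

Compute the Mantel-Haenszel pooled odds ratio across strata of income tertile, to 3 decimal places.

1.675

OR_MH = Σ(aᵢdᵢ/nᵢ) / Σ(bᵢcᵢ/nᵢ), where nᵢ is the stratum total.
Stratum 1 (Low): n = 482; a·d/n = 26·222/482 = 11.9751; b·c/n = 106·128/482 = 28.1494
Stratum 2 (Middle): n = 471; a·d/n = 234·104/471 = 51.6688; b·c/n = 40·93/471 = 7.8981
Stratum 3 (High): n = 402; a·d/n = 90·102/402 = 22.8358; b·c/n = 174·36/402 = 15.5821
OR_MH = (11.9751 + 51.6688 + 22.8358) / (28.1494 + 7.8981 + 15.5821) = 86.4797 / 51.6296 = 1.67500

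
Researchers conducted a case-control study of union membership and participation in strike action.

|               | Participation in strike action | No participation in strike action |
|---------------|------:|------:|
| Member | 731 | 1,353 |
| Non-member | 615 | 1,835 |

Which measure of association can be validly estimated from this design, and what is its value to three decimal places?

1.612

Cells: a = 731, b = 1353, c = 615, d = 1835.
This is a case-control study: participants were sampled on outcome status, so risks in the source population cannot be estimated directly — relative risk is not valid here. The odds ratio is the appropriate measure.
OR = (a·d)/(b·c) = (731 × 1835) / (1353 × 615) = 1341385 / 832095 = 1.61206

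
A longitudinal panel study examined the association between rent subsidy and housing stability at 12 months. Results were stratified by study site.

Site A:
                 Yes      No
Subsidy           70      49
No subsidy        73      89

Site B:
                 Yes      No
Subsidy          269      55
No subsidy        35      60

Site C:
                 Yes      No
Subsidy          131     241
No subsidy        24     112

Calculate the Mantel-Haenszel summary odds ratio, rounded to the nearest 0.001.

3.120

OR_MH = Σ(aᵢdᵢ/nᵢ) / Σ(bᵢcᵢ/nᵢ), where nᵢ is the stratum total.
Stratum 1 (Site A): n = 281; a·d/n = 70·89/281 = 22.1708; b·c/n = 49·73/281 = 12.7295
Stratum 2 (Site B): n = 419; a·d/n = 269·60/419 = 38.5203; b·c/n = 55·35/419 = 4.5943
Stratum 3 (Site C): n = 508; a·d/n = 131·112/508 = 28.8819; b·c/n = 241·24/508 = 11.3858
OR_MH = (22.1708 + 38.5203 + 28.8819) / (12.7295 + 4.5943 + 11.3858) = 89.5730 / 28.7096 = 3.11996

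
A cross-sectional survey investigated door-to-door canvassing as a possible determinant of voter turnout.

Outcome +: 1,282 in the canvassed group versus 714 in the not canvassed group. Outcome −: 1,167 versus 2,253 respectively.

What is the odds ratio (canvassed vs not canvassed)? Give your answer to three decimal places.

3.466

From the description: a = 1282, b = 1167, c = 714, d = 2253.
OR = (a·d)/(b·c) = (1282 × 2253) / (1167 × 714) = 2888346 / 833238 = 3.46641
The odds of voter turnout are about 3.47 times as high in the canvassed group.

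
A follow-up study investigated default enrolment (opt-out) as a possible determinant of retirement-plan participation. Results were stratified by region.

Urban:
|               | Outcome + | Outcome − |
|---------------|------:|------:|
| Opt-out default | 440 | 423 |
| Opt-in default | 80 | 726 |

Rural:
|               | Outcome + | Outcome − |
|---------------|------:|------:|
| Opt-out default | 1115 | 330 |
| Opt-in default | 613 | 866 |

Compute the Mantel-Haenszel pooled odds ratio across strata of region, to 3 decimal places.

5.831

OR_MH = Σ(aᵢdᵢ/nᵢ) / Σ(bᵢcᵢ/nᵢ), where nᵢ is the stratum total.
Stratum 1 (Urban): n = 1669; a·d/n = 440·726/1669 = 191.3960; b·c/n = 423·80/1669 = 20.2756
Stratum 2 (Rural): n = 2924; a·d/n = 1115·866/2924 = 330.2291; b·c/n = 330·613/2924 = 69.1826
OR_MH = (191.3960 + 330.2291) / (20.2756 + 69.1826) = 521.6252 / 89.4582 = 5.83093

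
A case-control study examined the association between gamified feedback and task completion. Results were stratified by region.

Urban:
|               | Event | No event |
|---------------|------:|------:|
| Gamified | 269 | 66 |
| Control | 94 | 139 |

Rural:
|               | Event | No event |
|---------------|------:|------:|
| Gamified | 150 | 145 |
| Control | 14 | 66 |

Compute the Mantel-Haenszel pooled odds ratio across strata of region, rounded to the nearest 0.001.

5.646

OR_MH = Σ(aᵢdᵢ/nᵢ) / Σ(bᵢcᵢ/nᵢ), where nᵢ is the stratum total.
Stratum 1 (Urban): n = 568; a·d/n = 269·139/568 = 65.8292; b·c/n = 66·94/568 = 10.9225
Stratum 2 (Rural): n = 375; a·d/n = 150·66/375 = 26.4000; b·c/n = 145·14/375 = 5.4133
OR_MH = (65.8292 + 26.4000) / (10.9225 + 5.4133) = 92.2292 / 16.3359 = 5.64581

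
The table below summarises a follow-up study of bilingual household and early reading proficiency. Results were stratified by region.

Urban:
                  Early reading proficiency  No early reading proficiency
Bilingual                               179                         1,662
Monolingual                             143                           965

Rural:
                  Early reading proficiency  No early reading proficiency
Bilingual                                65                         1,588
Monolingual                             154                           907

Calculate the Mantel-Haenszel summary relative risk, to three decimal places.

RR_MH = Σ(aᵢ·n₀ᵢ/nᵢ) / Σ(cᵢ·n₁ᵢ/nᵢ), with n₁ᵢ = aᵢ+bᵢ (exposed), n₀ᵢ = cᵢ+dᵢ (unexposed), nᵢ = n₁ᵢ+n₀ᵢ.
Stratum 1 (Urban): n₁ = 1841, n₀ = 1108, n = 2949; a·n₀/n = 179·1108/2949 = 67.2540; c·n₁/n = 143·1841/2949 = 89.2720
Stratum 2 (Rural): n₁ = 1653, n₀ = 1061, n = 2714; a·n₀/n = 65·1061/2714 = 25.4108; c·n₁/n = 154·1653/2714 = 93.7959
RR_MH = (67.2540 + 25.4108) / (89.2720 + 93.7959) = 92.6648 / 183.0678 = 0.50618

0.506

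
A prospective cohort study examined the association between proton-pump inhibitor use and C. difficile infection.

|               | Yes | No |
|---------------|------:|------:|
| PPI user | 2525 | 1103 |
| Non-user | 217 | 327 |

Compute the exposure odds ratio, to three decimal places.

Cells: a = 2525, b = 1103, c = 217, d = 327.
OR = (a·d)/(b·c) = (2525 × 327) / (1103 × 217) = 825675 / 239351 = 3.44964
The odds of C. difficile infection are about 3.45 times as high in the ppi user group.

3.450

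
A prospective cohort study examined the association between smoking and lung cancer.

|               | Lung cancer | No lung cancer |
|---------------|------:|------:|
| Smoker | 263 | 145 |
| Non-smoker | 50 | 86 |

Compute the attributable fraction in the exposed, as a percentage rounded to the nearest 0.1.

43.0

Cells: a = 263, b = 145, c = 50, d = 86.
Risk in exposed = 263/408 = 0.64461; risk in unexposed = 50/136 = 0.36765.
RR = 0.64461/0.36765 = 1.75333
AR% = (RR − 1)/RR × 100 = (1.75333 − 1)/1.75333 × 100 = 42.9658%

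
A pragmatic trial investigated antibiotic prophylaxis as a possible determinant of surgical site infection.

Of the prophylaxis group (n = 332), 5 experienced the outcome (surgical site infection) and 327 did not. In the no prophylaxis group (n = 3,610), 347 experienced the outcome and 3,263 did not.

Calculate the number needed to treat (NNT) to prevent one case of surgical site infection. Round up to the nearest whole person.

13

Risk in treated group = 5/332 = 0.01506; risk in control = 347/3610 = 0.09612.
Absolute risk reduction = 0.09612 − 0.01506 = 0.08106
NNT = 1 / ARR = 1 / 0.08106 = 12.336 → round up → 13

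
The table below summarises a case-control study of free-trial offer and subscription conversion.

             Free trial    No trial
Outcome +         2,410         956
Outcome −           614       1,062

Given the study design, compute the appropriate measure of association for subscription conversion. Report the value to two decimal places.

Reading the table with exposure as columns: a = 2410 (Free trial, case), b = 614 (Free trial, non-case), c = 956 (No trial, case), d = 1062.
This is a case-control study: participants were sampled on outcome status, so risks in the source population cannot be estimated directly — relative risk is not valid here. The odds ratio is the appropriate measure.
OR = (a·d)/(b·c) = (2410 × 1062) / (614 × 956) = 2559420 / 586984 = 4.36029

4.36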